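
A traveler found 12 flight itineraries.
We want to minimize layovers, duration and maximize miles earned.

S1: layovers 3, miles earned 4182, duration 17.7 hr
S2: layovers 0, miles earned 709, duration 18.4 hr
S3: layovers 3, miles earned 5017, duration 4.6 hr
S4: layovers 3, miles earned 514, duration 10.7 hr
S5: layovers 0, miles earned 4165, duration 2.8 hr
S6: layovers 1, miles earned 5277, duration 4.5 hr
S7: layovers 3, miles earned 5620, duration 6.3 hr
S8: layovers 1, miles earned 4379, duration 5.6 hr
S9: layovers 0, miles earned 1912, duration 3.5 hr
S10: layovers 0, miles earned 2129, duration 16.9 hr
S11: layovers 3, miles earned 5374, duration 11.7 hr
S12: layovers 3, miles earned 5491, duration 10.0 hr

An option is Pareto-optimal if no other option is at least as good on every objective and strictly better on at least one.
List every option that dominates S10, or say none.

S5: layovers 0≤0, miles earned 4165≥2129, duration 2.8≤16.9 — dominates S10.
Others (S1, S2, S3, S4, S6, S7, S8, S9, S11, S12) are each worse than S10 on at least one objective.

S5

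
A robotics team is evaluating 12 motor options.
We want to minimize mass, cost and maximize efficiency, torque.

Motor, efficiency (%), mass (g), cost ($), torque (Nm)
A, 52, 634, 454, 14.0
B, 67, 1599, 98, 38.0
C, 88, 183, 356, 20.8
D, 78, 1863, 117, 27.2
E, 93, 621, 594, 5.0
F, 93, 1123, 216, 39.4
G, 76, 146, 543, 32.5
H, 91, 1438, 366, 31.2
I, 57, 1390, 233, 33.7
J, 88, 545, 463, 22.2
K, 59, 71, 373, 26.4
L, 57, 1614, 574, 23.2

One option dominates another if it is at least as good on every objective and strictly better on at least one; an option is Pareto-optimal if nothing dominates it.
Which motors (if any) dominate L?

B, F, G, H, I, K

B: efficiency 67≥57, mass 1599≤1614, cost 98≤574, torque 38.0≥23.2 — dominates L.
F: efficiency 93≥57, mass 1123≤1614, cost 216≤574, torque 39.4≥23.2 — dominates L.
G: efficiency 76≥57, mass 146≤1614, cost 543≤574, torque 32.5≥23.2 — dominates L.
H: efficiency 91≥57, mass 1438≤1614, cost 366≤574, torque 31.2≥23.2 — dominates L.
I: efficiency 57≥57, mass 1390≤1614, cost 233≤574, torque 33.7≥23.2 — dominates L.
K: efficiency 59≥57, mass 71≤1614, cost 373≤574, torque 26.4≥23.2 — dominates L.
Others (A, C, D, E, J) are each worse than L on at least one objective.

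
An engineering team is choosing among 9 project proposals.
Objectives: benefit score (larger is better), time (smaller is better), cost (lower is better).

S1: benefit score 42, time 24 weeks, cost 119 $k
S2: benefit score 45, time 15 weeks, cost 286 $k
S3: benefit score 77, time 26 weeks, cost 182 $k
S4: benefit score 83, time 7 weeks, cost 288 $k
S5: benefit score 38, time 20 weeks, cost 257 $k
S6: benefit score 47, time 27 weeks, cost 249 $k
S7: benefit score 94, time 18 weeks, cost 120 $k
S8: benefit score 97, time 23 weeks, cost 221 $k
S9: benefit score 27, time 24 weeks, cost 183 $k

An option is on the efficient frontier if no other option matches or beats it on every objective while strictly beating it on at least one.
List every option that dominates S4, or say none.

none

S1: worse on benefit score (42 vs 83).
S2: worse on benefit score (45 vs 83).
S3: worse on benefit score (77 vs 83).
S5: worse on benefit score (38 vs 83).
S6: worse on benefit score (47 vs 83).
S7: worse on time (18 vs 7).
S8: worse on time (23 vs 7).
S9: worse on benefit score (27 vs 83).
No option dominates S4.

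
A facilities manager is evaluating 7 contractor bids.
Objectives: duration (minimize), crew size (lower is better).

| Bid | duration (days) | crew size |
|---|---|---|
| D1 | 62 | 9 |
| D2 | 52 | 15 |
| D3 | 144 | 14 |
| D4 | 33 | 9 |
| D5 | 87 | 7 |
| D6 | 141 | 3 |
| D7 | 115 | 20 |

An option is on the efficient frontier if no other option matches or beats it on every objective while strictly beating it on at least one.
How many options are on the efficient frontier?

D1: dominated by D4 (duration 33≤62, crew size 9≤9).
D2: dominated by D4 (duration 33≤52, crew size 9≤15).
D3: dominated by D1 (duration 62≤144, crew size 9≤14).
D4: not dominated (best duration).
D5: not dominated.
D6: not dominated (best crew size).
D7: dominated by D1 (duration 62≤115, crew size 9≤20).
Pareto-optimal: D4, D5, D6 → 3.

3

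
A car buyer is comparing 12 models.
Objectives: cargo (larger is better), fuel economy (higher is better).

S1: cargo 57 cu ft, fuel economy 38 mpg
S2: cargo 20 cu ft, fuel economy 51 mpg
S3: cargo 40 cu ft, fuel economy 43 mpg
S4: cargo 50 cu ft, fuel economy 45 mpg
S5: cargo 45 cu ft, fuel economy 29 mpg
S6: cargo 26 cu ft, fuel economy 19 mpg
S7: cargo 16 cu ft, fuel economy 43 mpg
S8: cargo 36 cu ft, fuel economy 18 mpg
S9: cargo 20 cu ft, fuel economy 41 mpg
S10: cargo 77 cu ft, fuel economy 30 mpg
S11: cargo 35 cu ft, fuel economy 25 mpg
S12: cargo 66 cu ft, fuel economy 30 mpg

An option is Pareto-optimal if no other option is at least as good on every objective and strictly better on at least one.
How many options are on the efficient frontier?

4

S1: not dominated.
S2: not dominated (best fuel economy).
S3: dominated by S4 (cargo 50≥40, fuel economy 45≥43).
S4: not dominated.
S5: dominated by S1 (cargo 57≥45, fuel economy 38≥29).
S6: dominated by S1 (cargo 57≥26, fuel economy 38≥19).
S7: dominated by S2 (cargo 20≥16, fuel economy 51≥43).
S8: dominated by S1 (cargo 57≥36, fuel economy 38≥18).
S9: dominated by S2 (cargo 20≥20, fuel economy 51≥41).
S10: not dominated (best cargo).
S11: dominated by S1 (cargo 57≥35, fuel economy 38≥25).
S12: dominated by S10 (cargo 77≥66, fuel economy 30≥30).
Pareto-optimal: S1, S2, S4, S10 → 4.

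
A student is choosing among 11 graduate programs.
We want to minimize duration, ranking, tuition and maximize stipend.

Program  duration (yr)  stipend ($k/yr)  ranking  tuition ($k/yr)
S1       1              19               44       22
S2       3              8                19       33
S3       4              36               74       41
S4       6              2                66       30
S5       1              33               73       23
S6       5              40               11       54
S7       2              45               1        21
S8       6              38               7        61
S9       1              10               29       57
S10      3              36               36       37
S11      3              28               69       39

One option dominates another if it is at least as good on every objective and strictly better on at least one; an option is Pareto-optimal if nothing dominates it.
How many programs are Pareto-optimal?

4

S1: not dominated.
S2: dominated by S7 (duration 2≤3, stipend 45≥8, ranking 1≤19, tuition 21≤33).
S3: dominated by S7 (duration 2≤4, stipend 45≥36, ranking 1≤74, tuition 21≤41).
S4: dominated by S1 (duration 1≤6, stipend 19≥2, ranking 44≤66, tuition 22≤30).
S5: not dominated.
S6: dominated by S7 (duration 2≤5, stipend 45≥40, ranking 1≤11, tuition 21≤54).
S7: not dominated (best stipend).
S8: dominated by S7 (duration 2≤6, stipend 45≥38, ranking 1≤7, tuition 21≤61).
S9: not dominated.
S10: dominated by S7 (duration 2≤3, stipend 45≥36, ranking 1≤36, tuition 21≤37).
S11: dominated by S7 (duration 2≤3, stipend 45≥28, ranking 1≤69, tuition 21≤39).
Pareto-optimal: S1, S5, S7, S9 → 4.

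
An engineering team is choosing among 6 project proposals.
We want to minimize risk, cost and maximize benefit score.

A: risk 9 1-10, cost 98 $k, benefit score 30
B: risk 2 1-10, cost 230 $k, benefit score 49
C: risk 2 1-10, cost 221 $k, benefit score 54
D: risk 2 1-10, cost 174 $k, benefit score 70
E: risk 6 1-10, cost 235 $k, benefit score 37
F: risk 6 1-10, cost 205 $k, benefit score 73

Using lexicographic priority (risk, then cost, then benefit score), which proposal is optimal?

D

First minimize risk: best is 2, kept {B, C, D}.
Then minimize cost: best is 174, kept {D}.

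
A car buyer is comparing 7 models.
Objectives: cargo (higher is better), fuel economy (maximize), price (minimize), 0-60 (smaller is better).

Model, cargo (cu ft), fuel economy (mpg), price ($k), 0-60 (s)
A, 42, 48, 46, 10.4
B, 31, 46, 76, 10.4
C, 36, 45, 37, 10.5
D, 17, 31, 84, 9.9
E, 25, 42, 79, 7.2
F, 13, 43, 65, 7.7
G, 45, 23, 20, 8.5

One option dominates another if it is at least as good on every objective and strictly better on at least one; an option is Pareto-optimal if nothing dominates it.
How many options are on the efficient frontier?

5

A: not dominated (best fuel economy).
B: dominated by A (cargo 42≥31, fuel economy 48≥46, price 46≤76, 0-60 10.4≤10.4).
C: not dominated.
D: dominated by E (cargo 25≥17, fuel economy 42≥31, price 79≤84, 0-60 7.2≤9.9).
E: not dominated (best 0-60).
F: not dominated.
G: not dominated (best cargo).
Pareto-optimal: A, C, E, F, G → 5.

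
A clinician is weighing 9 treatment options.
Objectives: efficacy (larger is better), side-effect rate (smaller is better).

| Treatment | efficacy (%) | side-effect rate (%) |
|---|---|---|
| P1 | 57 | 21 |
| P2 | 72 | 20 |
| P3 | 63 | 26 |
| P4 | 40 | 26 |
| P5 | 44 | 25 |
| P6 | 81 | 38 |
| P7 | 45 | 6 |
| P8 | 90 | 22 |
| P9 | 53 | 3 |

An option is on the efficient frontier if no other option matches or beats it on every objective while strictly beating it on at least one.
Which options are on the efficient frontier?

P1: dominated by P2 (efficacy 72≥57, side-effect rate 20≤21).
P2: not dominated.
P3: dominated by P2 (efficacy 72≥63, side-effect rate 20≤26).
P4: dominated by P1 (efficacy 57≥40, side-effect rate 21≤26).
P5: dominated by P1 (efficacy 57≥44, side-effect rate 21≤25).
P6: dominated by P8 (efficacy 90≥81, side-effect rate 22≤38).
P7: dominated by P9 (efficacy 53≥45, side-effect rate 3≤6).
P8: not dominated (best efficacy).
P9: not dominated (best side-effect rate).

P2, P8, P9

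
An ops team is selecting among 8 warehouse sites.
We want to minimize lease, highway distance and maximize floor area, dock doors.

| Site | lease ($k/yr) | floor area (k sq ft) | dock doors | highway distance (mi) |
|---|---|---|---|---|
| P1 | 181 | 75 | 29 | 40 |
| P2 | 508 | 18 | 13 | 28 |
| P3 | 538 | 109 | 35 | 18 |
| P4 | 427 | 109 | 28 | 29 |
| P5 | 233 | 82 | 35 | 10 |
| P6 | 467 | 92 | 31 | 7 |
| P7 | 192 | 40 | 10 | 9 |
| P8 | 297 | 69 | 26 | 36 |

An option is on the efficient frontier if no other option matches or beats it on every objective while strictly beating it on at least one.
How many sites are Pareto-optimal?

P1: not dominated (best lease).
P2: dominated by P5 (lease 233≤508, floor area 82≥18, dock doors 35≥13, highway distance 10≤28).
P3: not dominated.
P4: not dominated.
P5: not dominated.
P6: not dominated (best highway distance).
P7: not dominated.
P8: dominated by P5 (lease 233≤297, floor area 82≥69, dock doors 35≥26, highway distance 10≤36).
Pareto-optimal: P1, P3, P4, P5, P6, P7 → 6.

6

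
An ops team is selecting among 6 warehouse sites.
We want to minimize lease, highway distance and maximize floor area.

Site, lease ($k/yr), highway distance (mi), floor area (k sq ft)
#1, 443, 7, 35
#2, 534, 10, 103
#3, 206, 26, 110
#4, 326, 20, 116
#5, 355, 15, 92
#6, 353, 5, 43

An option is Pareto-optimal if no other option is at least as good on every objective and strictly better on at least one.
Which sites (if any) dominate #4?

#1: worse on lease (443 vs 326).
#2: worse on lease (534 vs 326).
#3: worse on highway distance (26 vs 20).
#5: worse on lease (355 vs 326).
#6: worse on lease (353 vs 326).
No option dominates #4.

none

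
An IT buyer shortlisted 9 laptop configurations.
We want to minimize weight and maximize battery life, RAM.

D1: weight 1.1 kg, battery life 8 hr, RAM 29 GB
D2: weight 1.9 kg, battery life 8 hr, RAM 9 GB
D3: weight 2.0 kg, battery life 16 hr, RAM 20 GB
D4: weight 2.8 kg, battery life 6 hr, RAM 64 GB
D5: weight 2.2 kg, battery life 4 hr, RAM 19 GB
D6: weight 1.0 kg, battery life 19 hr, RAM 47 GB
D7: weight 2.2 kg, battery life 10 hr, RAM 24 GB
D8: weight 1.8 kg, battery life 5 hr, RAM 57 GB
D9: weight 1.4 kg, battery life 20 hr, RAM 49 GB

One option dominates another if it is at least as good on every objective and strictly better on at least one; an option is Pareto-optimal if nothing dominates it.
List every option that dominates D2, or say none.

D1: weight 1.1≤1.9, battery life 8≥8, RAM 29≥9 — dominates D2.
D6: weight 1.0≤1.9, battery life 19≥8, RAM 47≥9 — dominates D2.
D9: weight 1.4≤1.9, battery life 20≥8, RAM 49≥9 — dominates D2.
Others (D3, D4, D5, D7, D8) are each worse than D2 on at least one objective.

D1, D6, D9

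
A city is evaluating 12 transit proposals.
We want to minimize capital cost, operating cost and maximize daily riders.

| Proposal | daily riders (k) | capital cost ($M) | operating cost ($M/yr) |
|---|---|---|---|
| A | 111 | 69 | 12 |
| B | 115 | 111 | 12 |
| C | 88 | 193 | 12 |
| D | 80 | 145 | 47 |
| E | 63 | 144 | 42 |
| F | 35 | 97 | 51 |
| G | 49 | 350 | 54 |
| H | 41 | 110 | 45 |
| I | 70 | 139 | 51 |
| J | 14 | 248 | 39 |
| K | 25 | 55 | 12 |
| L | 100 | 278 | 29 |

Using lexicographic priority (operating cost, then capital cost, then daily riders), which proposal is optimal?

K

First minimize operating cost: best is 12, kept {A, B, C, K}.
Then minimize capital cost: best is 55, kept {K}.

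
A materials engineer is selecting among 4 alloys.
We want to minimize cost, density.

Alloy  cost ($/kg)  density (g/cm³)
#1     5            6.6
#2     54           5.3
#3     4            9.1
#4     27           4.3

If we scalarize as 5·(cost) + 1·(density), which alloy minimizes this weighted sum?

#1: 5·5 + 1·6.6 = 31.6
#2: 5·54 + 1·5.3 = 275.3
#3: 5·4 + 1·9.1 = 29.1
#4: 5·27 + 1·4.3 = 139.3
Lowest: #3 at 29.1.

#3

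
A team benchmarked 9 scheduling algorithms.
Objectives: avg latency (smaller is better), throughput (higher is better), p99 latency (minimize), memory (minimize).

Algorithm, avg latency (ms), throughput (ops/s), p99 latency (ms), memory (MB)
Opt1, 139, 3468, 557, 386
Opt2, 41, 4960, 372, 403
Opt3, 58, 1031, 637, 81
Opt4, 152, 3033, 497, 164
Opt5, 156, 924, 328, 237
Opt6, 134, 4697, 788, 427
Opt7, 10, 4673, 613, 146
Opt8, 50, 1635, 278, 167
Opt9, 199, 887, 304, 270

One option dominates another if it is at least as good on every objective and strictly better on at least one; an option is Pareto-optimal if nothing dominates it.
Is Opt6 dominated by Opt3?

No

Opt3 vs Opt6: Opt3 is worse on throughput (1031 vs 4697), so it does not dominate Opt6.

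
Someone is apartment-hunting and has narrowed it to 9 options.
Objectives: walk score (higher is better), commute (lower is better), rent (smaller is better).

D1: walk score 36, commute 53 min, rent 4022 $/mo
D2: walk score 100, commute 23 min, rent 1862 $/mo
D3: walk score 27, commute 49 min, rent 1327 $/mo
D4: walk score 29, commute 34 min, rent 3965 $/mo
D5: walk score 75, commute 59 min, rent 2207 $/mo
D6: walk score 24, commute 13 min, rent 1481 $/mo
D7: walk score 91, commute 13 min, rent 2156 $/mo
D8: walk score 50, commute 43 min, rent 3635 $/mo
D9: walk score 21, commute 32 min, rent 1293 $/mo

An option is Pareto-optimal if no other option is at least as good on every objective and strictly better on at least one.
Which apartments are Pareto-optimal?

D1: dominated by D2 (walk score 100≥36, commute 23≤53, rent 1862≤4022).
D2: not dominated (best walk score).
D3: not dominated.
D4: dominated by D2 (walk score 100≥29, commute 23≤34, rent 1862≤3965).
D5: dominated by D2 (walk score 100≥75, commute 23≤59, rent 1862≤2207).
D6: not dominated.
D7: not dominated.
D8: dominated by D2 (walk score 100≥50, commute 23≤43, rent 1862≤3635).
D9: not dominated (best rent).

D2, D3, D6, D7, D9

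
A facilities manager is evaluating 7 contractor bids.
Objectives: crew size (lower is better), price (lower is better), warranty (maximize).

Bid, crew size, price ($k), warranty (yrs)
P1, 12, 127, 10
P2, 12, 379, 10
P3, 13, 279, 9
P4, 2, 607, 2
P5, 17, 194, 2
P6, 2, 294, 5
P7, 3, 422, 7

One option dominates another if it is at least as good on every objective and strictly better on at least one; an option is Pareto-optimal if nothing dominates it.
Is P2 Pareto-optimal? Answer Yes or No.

P1 vs P2: crew size 12≤12, price 127≤379, warranty 10≥10 — P1 is at least as good on every objective and strictly better on at least one, so P1 dominates P2.

No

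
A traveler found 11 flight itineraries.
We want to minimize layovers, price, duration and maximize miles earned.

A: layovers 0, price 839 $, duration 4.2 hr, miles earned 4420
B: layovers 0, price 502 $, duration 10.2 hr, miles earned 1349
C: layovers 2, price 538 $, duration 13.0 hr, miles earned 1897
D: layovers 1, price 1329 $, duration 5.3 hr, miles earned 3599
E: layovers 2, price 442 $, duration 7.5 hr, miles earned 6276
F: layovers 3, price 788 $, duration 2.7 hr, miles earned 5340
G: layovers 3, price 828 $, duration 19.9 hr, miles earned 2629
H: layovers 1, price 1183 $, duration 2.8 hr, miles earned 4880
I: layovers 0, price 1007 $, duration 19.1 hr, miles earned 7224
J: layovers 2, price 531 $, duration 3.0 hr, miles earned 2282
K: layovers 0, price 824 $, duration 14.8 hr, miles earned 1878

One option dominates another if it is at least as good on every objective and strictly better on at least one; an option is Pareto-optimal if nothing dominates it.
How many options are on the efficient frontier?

8

A: not dominated.
B: not dominated.
C: dominated by E (layovers 2≤2, price 442≤538, duration 7.5≤13.0, miles earned 6276≥1897).
D: dominated by A (layovers 0≤1, price 839≤1329, duration 4.2≤5.3, miles earned 4420≥3599).
E: not dominated (best price).
F: not dominated (best duration).
G: dominated by E (layovers 2≤3, price 442≤828, duration 7.5≤19.9, miles earned 6276≥2629).
H: not dominated.
I: not dominated (best miles earned).
J: not dominated.
K: not dominated.
Pareto-optimal: A, B, E, F, H, I, J, K → 8.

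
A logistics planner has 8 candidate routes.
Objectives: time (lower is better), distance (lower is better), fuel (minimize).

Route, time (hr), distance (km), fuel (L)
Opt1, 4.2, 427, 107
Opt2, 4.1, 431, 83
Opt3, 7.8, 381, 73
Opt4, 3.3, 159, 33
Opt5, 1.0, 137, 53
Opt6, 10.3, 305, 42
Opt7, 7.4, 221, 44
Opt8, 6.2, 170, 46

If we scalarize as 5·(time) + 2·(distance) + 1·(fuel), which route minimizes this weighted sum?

Opt1: 5·4.2 + 2·427 + 1·107 = 982.0
Opt2: 5·4.1 + 2·431 + 1·83 = 965.5
Opt3: 5·7.8 + 2·381 + 1·73 = 874.0
Opt4: 5·3.3 + 2·159 + 1·33 = 367.5
Opt5: 5·1.0 + 2·137 + 1·53 = 332.0
Opt6: 5·10.3 + 2·305 + 1·42 = 703.5
Opt7: 5·7.4 + 2·221 + 1·44 = 523.0
Opt8: 5·6.2 + 2·170 + 1·46 = 417.0
Lowest: Opt5 at 332.0.

Opt5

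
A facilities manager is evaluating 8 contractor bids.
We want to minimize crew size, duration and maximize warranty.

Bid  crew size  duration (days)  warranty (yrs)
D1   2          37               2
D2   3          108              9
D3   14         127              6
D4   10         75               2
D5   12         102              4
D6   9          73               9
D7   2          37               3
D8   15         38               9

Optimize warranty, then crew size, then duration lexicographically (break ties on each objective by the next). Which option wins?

First maximize warranty: best is 9, kept {D2, D6, D8}.
Then minimize crew size: best is 3, kept {D2}.

D2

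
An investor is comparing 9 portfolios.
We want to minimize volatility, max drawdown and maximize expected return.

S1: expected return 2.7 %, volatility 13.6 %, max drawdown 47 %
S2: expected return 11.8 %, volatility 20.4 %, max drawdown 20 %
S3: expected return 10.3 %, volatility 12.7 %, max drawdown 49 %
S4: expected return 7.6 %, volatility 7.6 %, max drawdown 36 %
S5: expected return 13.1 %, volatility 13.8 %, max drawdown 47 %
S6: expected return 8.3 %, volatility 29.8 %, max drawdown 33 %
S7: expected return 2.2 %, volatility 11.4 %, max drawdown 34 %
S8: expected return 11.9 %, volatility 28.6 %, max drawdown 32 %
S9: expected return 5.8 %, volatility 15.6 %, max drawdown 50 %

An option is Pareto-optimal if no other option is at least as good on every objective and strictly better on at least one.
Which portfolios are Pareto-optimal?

S2, S3, S4, S5, S7, S8

S1: dominated by S4 (expected return 7.6≥2.7, volatility 7.6≤13.6, max drawdown 36≤47).
S2: not dominated (best max drawdown).
S3: not dominated.
S4: not dominated (best volatility).
S5: not dominated (best expected return).
S6: dominated by S2 (expected return 11.8≥8.3, volatility 20.4≤29.8, max drawdown 20≤33).
S7: not dominated.
S8: not dominated.
S9: dominated by S3 (expected return 10.3≥5.8, volatility 12.7≤15.6, max drawdown 49≤50).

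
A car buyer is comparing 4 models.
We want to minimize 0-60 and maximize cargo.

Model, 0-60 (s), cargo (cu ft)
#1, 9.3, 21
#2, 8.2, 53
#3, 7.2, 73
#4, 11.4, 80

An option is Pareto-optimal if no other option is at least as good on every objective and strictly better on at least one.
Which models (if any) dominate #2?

#3: 0-60 7.2≤8.2, cargo 73≥53 — dominates #2.
Others (#1, #4) are each worse than #2 on at least one objective.

#3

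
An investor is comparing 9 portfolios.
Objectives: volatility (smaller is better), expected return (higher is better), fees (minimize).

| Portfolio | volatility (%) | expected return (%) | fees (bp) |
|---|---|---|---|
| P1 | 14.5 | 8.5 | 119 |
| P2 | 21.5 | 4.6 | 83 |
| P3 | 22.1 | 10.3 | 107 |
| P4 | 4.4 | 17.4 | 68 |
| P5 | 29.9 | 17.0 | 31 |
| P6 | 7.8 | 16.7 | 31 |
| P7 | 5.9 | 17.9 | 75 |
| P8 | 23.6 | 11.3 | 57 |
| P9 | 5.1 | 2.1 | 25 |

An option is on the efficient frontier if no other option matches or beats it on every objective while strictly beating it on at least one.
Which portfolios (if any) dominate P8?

P6

P6: volatility 7.8≤23.6, expected return 16.7≥11.3, fees 31≤57 — dominates P8.
Others (P1, P2, P3, P4, P5, P7, P9) are each worse than P8 on at least one objective.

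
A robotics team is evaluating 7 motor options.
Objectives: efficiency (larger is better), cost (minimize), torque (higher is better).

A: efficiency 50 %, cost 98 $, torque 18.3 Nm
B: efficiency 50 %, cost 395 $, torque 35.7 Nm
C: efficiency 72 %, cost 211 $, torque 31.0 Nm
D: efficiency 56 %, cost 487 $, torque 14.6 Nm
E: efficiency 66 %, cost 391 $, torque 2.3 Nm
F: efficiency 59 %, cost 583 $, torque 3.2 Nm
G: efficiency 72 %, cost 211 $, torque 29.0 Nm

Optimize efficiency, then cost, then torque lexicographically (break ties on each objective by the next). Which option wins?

C

First maximize efficiency: best is 72, kept {C, G}.
Then minimize cost: best is 211, kept {C, G}.
Then maximize torque: best is 31.0, kept {C}.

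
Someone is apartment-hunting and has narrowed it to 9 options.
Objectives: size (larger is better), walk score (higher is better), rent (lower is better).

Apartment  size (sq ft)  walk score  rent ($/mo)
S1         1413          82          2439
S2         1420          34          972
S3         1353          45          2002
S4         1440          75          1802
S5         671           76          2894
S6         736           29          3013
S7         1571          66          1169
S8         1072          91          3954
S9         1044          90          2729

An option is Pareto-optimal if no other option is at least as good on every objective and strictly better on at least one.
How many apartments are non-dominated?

S1: not dominated.
S2: not dominated (best rent).
S3: dominated by S4 (size 1440≥1353, walk score 75≥45, rent 1802≤2002).
S4: not dominated.
S5: dominated by S1 (size 1413≥671, walk score 82≥76, rent 2439≤2894).
S6: dominated by S1 (size 1413≥736, walk score 82≥29, rent 2439≤3013).
S7: not dominated (best size).
S8: not dominated (best walk score).
S9: not dominated.
Pareto-optimal: S1, S2, S4, S7, S8, S9 → 6.

6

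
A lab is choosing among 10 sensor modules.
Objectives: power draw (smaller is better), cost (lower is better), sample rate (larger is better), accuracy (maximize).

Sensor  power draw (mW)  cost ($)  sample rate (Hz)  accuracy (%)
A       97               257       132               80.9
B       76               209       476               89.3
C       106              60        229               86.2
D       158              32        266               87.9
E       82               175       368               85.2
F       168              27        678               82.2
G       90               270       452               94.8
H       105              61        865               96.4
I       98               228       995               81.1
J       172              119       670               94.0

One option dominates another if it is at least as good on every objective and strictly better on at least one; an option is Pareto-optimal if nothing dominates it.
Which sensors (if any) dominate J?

H: power draw 105≤172, cost 61≤119, sample rate 865≥670, accuracy 96.4≥94.0 — dominates J.
Others (A, B, C, D, E, F, G, I) are each worse than J on at least one objective.

H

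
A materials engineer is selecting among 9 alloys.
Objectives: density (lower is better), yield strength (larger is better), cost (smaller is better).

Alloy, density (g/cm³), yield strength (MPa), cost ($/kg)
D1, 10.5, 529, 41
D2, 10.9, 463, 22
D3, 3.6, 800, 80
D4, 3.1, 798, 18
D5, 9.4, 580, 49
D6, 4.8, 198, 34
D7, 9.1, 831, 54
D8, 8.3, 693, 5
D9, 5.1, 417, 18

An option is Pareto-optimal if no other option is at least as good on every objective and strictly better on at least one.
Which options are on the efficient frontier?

D3, D4, D7, D8

D1: dominated by D4 (density 3.1≤10.5, yield strength 798≥529, cost 18≤41).
D2: dominated by D4 (density 3.1≤10.9, yield strength 798≥463, cost 18≤22).
D3: not dominated.
D4: not dominated (best density).
D5: dominated by D4 (density 3.1≤9.4, yield strength 798≥580, cost 18≤49).
D6: dominated by D4 (density 3.1≤4.8, yield strength 798≥198, cost 18≤34).
D7: not dominated (best yield strength).
D8: not dominated (best cost).
D9: dominated by D4 (density 3.1≤5.1, yield strength 798≥417, cost 18≤18).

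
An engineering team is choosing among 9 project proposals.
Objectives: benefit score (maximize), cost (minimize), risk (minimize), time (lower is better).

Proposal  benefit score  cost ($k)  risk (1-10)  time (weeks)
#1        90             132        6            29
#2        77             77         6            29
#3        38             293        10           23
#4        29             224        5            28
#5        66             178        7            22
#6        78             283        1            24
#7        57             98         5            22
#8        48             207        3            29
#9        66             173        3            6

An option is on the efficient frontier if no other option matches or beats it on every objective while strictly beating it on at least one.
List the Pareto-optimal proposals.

#1: not dominated (best benefit score).
#2: not dominated (best cost).
#3: dominated by #5 (benefit score 66≥38, cost 178≤293, risk 7≤10, time 22≤23).
#4: dominated by #7 (benefit score 57≥29, cost 98≤224, risk 5≤5, time 22≤28).
#5: dominated by #9 (benefit score 66≥66, cost 173≤178, risk 3≤7, time 6≤22).
#6: not dominated (best risk).
#7: not dominated.
#8: dominated by #9 (benefit score 66≥48, cost 173≤207, risk 3≤3, time 6≤29).
#9: not dominated (best time).

#1, #2, #6, #7, #9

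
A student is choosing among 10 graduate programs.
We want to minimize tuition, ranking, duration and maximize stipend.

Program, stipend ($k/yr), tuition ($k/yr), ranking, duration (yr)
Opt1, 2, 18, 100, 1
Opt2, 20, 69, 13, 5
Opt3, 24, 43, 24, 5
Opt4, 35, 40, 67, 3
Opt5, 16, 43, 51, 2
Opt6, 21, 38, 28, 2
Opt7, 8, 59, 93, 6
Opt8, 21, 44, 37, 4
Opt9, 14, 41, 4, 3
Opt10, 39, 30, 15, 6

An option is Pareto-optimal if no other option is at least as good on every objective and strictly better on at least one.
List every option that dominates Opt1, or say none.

none

Opt2: worse on tuition (69 vs 18).
Opt3: worse on tuition (43 vs 18).
Opt4: worse on tuition (40 vs 18).
Opt5: worse on tuition (43 vs 18).
Opt6: worse on tuition (38 vs 18).
Opt7: worse on tuition (59 vs 18).
Opt8: worse on tuition (44 vs 18).
Opt9: worse on tuition (41 vs 18).
Opt10: worse on tuition (30 vs 18).
No option dominates Opt1.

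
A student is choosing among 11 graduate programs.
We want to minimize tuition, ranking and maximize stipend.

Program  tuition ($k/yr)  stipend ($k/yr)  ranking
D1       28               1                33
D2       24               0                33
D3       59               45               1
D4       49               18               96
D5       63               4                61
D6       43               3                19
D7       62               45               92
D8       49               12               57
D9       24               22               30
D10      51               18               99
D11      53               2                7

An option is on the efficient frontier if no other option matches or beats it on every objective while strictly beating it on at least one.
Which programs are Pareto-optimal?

D1: dominated by D9 (tuition 24≤28, stipend 22≥1, ranking 30≤33).
D2: dominated by D9 (tuition 24≤24, stipend 22≥0, ranking 30≤33).
D3: not dominated (best ranking).
D4: dominated by D9 (tuition 24≤49, stipend 22≥18, ranking 30≤96).
D5: dominated by D3 (tuition 59≤63, stipend 45≥4, ranking 1≤61).
D6: not dominated.
D7: dominated by D3 (tuition 59≤62, stipend 45≥45, ranking 1≤92).
D8: dominated by D9 (tuition 24≤49, stipend 22≥12, ranking 30≤57).
D9: not dominated.
D10: dominated by D4 (tuition 49≤51, stipend 18≥18, ranking 96≤99).
D11: not dominated.

D3, D6, D9, D11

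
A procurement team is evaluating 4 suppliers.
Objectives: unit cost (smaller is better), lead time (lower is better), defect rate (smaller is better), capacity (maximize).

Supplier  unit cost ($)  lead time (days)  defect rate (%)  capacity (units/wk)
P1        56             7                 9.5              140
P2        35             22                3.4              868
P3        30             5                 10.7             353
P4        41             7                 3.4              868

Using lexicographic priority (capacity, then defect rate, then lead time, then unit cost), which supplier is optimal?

P4

First maximize capacity: best is 868, kept {P2, P4}.
Then minimize defect rate: best is 3.4, kept {P2, P4}.
Then minimize lead time: best is 7, kept {P4}.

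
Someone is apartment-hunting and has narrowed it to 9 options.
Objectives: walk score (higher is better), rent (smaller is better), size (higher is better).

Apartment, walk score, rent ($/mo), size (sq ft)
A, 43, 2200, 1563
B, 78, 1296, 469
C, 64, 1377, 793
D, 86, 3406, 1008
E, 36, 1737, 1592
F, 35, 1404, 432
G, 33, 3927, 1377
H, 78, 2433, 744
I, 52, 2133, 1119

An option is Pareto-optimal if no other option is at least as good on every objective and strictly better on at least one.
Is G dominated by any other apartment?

Yes

A vs G: walk score 43≥33, rent 2200≤3927, size 1563≥1377 — A is at least as good on every objective and strictly better on at least one, so A dominates G.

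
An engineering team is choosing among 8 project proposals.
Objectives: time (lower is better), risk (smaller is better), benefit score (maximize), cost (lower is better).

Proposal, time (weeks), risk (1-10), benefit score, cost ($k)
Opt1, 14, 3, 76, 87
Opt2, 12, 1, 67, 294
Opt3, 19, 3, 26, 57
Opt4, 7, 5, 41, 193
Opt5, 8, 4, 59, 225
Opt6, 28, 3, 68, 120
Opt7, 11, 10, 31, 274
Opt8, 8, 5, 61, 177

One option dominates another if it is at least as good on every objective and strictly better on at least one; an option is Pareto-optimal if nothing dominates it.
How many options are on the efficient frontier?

6

Opt1: not dominated (best benefit score).
Opt2: not dominated (best risk).
Opt3: not dominated (best cost).
Opt4: not dominated (best time).
Opt5: not dominated.
Opt6: dominated by Opt1 (time 14≤28, risk 3≤3, benefit score 76≥68, cost 87≤120).
Opt7: dominated by Opt4 (time 7≤11, risk 5≤10, benefit score 41≥31, cost 193≤274).
Opt8: not dominated.
Pareto-optimal: Opt1, Opt2, Opt3, Opt4, Opt5, Opt8 → 6.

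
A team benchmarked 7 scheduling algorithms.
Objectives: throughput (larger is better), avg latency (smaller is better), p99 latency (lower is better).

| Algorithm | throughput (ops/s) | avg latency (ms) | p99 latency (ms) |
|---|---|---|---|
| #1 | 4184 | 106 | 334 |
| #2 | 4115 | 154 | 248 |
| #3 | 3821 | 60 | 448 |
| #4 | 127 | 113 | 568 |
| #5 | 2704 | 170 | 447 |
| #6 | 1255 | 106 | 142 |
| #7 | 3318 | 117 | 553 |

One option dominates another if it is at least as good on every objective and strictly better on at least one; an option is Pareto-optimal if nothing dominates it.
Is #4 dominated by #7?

No

#7 vs #4: #7 is worse on avg latency (117 vs 113), so it does not dominate #4.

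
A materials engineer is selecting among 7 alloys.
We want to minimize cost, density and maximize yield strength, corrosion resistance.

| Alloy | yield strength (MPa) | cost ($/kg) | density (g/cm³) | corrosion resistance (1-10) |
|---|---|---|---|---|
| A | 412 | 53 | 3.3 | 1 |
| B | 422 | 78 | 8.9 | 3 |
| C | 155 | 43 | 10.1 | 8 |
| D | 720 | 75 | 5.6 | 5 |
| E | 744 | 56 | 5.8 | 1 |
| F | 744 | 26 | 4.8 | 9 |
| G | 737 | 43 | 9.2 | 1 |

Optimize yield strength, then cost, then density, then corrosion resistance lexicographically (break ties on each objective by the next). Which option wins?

F

First maximize yield strength: best is 744, kept {E, F}.
Then minimize cost: best is 26, kept {F}.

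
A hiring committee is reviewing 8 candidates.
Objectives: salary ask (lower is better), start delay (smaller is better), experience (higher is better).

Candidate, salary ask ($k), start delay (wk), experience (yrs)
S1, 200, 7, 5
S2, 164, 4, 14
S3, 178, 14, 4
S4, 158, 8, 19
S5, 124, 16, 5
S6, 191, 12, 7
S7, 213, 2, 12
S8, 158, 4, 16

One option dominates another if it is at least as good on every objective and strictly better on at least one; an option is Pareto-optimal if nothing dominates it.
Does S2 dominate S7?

S2 vs S7: S2 is worse on start delay (4 vs 2), so it does not dominate S7.

No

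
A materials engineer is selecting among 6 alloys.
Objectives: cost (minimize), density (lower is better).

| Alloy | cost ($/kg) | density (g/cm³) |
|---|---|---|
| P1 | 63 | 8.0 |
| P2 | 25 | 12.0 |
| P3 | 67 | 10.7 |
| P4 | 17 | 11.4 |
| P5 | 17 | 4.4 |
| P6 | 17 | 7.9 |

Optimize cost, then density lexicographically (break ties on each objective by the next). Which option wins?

First minimize cost: best is 17, kept {P4, P5, P6}.
Then minimize density: best is 4.4, kept {P5}.

P5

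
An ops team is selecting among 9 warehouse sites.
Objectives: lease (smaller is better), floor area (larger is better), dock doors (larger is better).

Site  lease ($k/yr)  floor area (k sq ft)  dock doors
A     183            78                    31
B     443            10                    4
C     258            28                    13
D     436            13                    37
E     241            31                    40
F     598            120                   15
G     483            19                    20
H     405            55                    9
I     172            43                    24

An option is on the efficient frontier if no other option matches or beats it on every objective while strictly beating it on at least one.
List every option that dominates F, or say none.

none

A: worse on floor area (78 vs 120).
B: worse on floor area (10 vs 120).
C: worse on floor area (28 vs 120).
D: worse on floor area (13 vs 120).
E: worse on floor area (31 vs 120).
G: worse on floor area (19 vs 120).
H: worse on floor area (55 vs 120).
I: worse on floor area (43 vs 120).
No option dominates F.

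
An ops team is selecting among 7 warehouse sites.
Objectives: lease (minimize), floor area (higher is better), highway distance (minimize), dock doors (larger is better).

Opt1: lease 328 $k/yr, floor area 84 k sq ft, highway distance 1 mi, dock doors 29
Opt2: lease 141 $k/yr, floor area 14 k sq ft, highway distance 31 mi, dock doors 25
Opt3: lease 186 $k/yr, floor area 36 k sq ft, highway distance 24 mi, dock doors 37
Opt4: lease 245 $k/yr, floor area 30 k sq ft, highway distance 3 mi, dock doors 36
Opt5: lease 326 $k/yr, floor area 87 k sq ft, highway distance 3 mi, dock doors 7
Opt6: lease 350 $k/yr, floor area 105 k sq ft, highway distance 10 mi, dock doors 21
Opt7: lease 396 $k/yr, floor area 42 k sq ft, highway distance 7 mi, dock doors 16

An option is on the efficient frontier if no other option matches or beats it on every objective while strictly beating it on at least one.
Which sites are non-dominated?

Opt1: not dominated (best highway distance).
Opt2: not dominated (best lease).
Opt3: not dominated (best dock doors).
Opt4: not dominated.
Opt5: not dominated.
Opt6: not dominated (best floor area).
Opt7: dominated by Opt1 (lease 328≤396, floor area 84≥42, highway distance 1≤7, dock doors 29≥16).

Opt1, Opt2, Opt3, Opt4, Opt5, Opt6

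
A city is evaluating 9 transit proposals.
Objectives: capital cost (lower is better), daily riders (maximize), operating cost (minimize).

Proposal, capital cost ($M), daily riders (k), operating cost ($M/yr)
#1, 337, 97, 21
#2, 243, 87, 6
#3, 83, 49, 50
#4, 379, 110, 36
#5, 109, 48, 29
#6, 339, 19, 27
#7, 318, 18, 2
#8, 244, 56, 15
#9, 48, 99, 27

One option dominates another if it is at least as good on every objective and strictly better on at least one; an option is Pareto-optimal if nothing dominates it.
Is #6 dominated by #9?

#9 vs #6: capital cost 48≤339, daily riders 99≥19, operating cost 27≤27 — #9 is at least as good on every objective with at least one strict improvement.

Yes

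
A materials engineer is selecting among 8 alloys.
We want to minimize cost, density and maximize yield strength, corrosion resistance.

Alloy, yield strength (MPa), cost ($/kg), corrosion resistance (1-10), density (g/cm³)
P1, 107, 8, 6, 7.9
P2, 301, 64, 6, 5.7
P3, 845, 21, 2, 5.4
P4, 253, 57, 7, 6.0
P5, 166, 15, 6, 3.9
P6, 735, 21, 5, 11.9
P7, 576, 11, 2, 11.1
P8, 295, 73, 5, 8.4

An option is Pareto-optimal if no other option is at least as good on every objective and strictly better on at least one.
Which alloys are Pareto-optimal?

P1: not dominated (best cost).
P2: not dominated.
P3: not dominated (best yield strength).
P4: not dominated (best corrosion resistance).
P5: not dominated (best density).
P6: not dominated.
P7: not dominated.
P8: dominated by P2 (yield strength 301≥295, cost 64≤73, corrosion resistance 6≥5, density 5.7≤8.4).

P1, P2, P3, P4, P5, P6, P7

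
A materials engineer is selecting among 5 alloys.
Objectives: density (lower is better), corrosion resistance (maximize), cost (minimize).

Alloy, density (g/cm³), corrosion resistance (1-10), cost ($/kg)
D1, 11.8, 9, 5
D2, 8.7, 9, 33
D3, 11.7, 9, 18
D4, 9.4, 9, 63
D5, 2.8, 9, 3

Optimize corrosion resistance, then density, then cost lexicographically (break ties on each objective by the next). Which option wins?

D5

First maximize corrosion resistance: best is 9, kept {D1, D2, D3, D4, D5}.
Then minimize density: best is 2.8, kept {D5}.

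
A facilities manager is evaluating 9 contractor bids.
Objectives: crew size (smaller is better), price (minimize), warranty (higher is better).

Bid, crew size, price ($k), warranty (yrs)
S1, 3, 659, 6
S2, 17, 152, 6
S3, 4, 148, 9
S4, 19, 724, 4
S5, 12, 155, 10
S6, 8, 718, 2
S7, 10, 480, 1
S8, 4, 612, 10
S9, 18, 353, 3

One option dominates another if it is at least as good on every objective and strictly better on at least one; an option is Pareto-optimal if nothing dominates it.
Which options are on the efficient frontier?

S1: not dominated (best crew size).
S2: dominated by S3 (crew size 4≤17, price 148≤152, warranty 9≥6).
S3: not dominated (best price).
S4: dominated by S1 (crew size 3≤19, price 659≤724, warranty 6≥4).
S5: not dominated.
S6: dominated by S1 (crew size 3≤8, price 659≤718, warranty 6≥2).
S7: dominated by S3 (crew size 4≤10, price 148≤480, warranty 9≥1).
S8: not dominated.
S9: dominated by S2 (crew size 17≤18, price 152≤353, warranty 6≥3).

S1, S3, S5, S8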